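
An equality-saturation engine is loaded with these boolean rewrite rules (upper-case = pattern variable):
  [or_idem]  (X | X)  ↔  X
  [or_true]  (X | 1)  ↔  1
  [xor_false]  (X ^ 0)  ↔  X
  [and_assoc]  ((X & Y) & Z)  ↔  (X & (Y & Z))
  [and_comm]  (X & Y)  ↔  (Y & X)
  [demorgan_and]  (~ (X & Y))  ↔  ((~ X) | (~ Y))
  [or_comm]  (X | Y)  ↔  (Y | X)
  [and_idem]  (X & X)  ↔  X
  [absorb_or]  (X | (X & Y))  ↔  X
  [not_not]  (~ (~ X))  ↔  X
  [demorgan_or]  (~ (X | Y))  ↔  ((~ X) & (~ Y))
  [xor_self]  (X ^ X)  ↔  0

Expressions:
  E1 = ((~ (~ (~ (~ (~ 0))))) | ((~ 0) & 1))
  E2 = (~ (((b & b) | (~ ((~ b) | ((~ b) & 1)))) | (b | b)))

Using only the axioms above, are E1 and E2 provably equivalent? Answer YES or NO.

Every axiom is a valid identity, so a rewrite proof would force E1 and E2 to agree under every assignment.
At b=1: E1 = 1 but E2 = 0; they differ, so no derivation exists.

NO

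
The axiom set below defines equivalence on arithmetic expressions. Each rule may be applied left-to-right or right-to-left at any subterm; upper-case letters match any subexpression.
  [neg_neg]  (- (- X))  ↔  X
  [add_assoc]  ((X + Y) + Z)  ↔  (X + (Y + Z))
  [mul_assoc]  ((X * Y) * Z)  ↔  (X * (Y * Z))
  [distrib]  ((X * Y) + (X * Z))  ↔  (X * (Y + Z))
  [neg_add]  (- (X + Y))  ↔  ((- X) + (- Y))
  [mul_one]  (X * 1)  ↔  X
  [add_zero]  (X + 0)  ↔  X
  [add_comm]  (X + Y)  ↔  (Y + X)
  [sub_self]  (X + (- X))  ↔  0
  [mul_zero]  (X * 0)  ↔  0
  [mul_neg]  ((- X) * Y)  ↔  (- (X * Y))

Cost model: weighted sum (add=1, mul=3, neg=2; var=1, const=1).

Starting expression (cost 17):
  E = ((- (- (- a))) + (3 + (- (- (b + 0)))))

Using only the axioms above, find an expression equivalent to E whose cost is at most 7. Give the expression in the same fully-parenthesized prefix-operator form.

((- a) + (3 + b))   [cost 7]

(1) (b + 0)  =[add_zero →]=  b    ⊢ ((- (- (- a))) + (3 + (- (- b))))
(2) (- (- b))  =[neg_neg →]=  b    ⊢ ((- (- (- a))) + (3 + b))
(3) (- (- (- a)))  =[neg_neg →]=  (- a)    ⊢ cost 7, within 7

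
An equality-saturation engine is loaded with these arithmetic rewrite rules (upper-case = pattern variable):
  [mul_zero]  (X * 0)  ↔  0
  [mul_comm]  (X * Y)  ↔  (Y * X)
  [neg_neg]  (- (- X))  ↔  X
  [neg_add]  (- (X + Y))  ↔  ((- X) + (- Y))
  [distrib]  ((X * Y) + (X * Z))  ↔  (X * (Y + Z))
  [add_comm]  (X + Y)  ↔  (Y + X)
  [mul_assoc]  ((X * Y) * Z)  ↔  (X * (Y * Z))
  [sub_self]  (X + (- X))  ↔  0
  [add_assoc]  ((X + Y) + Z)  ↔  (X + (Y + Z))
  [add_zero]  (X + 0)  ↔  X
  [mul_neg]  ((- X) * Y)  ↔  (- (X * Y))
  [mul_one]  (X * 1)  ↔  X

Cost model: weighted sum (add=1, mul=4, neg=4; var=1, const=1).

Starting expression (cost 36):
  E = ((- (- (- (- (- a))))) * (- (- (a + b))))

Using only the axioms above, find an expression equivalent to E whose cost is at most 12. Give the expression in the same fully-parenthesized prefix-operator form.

1. [neg_neg →] (- (- (- (- (- a)))))  →  (- (- (- a)));  E = ((- (- (- a))) * (- (- (a + b))))
2. [neg_neg →] (- (- a))  →  a;  E = ((- a) * (- (- (a + b))))
3. [neg_neg →] (- (- (a + b)))  →  (a + b);  cost 12 ≤ 12, done

((- a) * (a + b))   [cost 12]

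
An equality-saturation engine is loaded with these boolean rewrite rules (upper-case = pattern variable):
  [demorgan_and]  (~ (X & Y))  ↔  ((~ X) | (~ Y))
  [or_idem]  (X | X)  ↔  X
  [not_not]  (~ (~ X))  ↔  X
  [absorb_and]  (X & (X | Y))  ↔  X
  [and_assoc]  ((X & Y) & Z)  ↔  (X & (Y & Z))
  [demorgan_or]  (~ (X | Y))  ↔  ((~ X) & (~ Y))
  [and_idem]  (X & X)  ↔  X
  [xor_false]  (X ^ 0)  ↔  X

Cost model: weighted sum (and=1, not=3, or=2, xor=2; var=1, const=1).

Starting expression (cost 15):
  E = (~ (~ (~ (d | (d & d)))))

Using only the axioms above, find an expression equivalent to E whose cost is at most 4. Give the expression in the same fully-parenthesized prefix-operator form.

(~ d)   [cost 4]

step 1: not_not (→) rewrites (~ (~ (d | (d & d)))) into (d | (d & d)), now (~ (d | (d & d)))
step 2: and_idem (→) rewrites (d & d) into d, now (~ (d | d))
step 3: or_idem (→) rewrites (d | d) into d, reaching cost 4 (bound 4)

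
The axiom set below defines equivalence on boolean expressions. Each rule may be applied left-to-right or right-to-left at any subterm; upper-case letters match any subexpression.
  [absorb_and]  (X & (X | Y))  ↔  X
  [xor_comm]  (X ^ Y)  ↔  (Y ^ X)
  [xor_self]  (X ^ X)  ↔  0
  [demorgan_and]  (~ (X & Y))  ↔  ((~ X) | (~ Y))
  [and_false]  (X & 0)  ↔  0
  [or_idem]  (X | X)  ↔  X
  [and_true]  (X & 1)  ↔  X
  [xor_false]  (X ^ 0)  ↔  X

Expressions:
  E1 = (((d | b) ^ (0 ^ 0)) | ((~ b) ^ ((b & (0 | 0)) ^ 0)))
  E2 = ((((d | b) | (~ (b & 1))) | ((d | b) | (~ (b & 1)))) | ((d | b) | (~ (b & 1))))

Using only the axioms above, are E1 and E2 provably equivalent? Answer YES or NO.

(1) (0 | 0)  =[or_idem →]=  0    ⊢ (((d | b) ^ (0 ^ 0)) | ((~ b) ^ ((b & 0) ^ 0)))
(2) (0 ^ 0)  =[xor_false →]=  0    ⊢ (((d | b) ^ 0) | ((~ b) ^ ((b & 0) ^ 0)))
(3) ((b & 0) ^ 0)  =[xor_false →]=  (b & 0)    ⊢ (((d | b) ^ 0) | ((~ b) ^ (b & 0)))
(4) (b & 0)  =[and_false →]=  0    ⊢ (((d | b) ^ 0) | ((~ b) ^ 0))
(5) ((d | b) ^ 0)  =[xor_false →]=  (d | b)    ⊢ ((d | b) | ((~ b) ^ 0))
(6) ((~ b) ^ 0)  =[xor_false →]=  (~ b)    ⊢ ((d | b) | (~ b))
(7) b  =[and_true ←]=  (b & 1)    ⊢ ((d | b) | (~ (b & 1)))
(8) ((d | b) | (~ (b & 1)))  =[or_idem ←]=  (((d | b) | (~ (b & 1))) | ((d | b) | (~ (b & 1))))
(9) ((d | b) | (~ (b & 1)))  =[or_idem ←]=  (((d | b) | (~ (b & 1))) | ((d | b) | (~ (b & 1))))    ⊢ E2

YES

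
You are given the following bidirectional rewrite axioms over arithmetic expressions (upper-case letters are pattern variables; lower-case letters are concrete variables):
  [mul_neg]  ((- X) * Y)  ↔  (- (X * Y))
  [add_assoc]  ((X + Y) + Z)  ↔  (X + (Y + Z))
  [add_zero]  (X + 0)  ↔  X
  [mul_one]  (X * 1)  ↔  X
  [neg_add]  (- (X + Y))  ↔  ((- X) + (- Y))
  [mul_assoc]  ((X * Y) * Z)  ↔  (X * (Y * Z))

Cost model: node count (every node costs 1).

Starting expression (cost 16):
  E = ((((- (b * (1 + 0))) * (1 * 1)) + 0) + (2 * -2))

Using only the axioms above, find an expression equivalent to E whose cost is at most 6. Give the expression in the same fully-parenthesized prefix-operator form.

1. [add_zero →] (1 + 0)  →  1;  E = ((((- (b * 1)) * (1 * 1)) + 0) + (2 * -2))
2. [mul_one →] (1 * 1)  →  1;  E = ((((- (b * 1)) * 1) + 0) + (2 * -2))
3. [add_zero →] (((- (b * 1)) * 1) + 0)  →  ((- (b * 1)) * 1);  E = (((- (b * 1)) * 1) + (2 * -2))
4. [mul_one →] (b * 1)  →  b;  E = (((- b) * 1) + (2 * -2))
5. [mul_one →] ((- b) * 1)  →  (- b);  cost 6 ≤ 6, done

((- b) + (2 * -2))   [cost 6]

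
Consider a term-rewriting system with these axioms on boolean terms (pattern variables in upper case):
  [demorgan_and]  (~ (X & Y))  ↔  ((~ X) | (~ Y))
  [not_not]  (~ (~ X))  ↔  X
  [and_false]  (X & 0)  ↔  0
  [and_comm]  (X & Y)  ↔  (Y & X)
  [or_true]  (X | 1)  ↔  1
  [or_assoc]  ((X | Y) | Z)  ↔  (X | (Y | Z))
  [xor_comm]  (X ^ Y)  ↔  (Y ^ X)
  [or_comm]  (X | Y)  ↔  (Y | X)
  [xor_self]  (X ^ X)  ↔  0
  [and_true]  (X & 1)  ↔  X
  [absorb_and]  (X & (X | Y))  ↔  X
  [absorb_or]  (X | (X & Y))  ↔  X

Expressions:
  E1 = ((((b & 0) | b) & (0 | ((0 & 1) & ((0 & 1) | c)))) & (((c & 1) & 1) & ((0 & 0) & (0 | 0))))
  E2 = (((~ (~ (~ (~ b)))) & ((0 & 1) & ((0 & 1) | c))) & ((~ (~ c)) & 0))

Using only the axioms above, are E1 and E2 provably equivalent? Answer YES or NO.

YES

1. [absorb_and →] ((0 & 1) & ((0 & 1) | c))  →  (0 & 1);  E1 = ((((b & 0) | b) & (0 | (0 & 1))) & (((c & 1) & 1) & ((0 & 0) & (0 | 0))))
2. [absorb_or →] (0 | (0 & 1))  →  0;  E1 = ((((b & 0) | b) & 0) & (((c & 1) & 1) & ((0 & 0) & (0 | 0))))
3. [and_false →] (0 & 0)  →  0;  E1 = ((((b & 0) | b) & 0) & (((c & 1) & 1) & (0 & (0 | 0))))
4. [absorb_and →] (0 & (0 | 0))  →  0;  E1 = ((((b & 0) | b) & 0) & (((c & 1) & 1) & 0))
5. [or_comm →] ((b & 0) | b)  →  (b | (b & 0));  E1 = (((b | (b & 0)) & 0) & (((c & 1) & 1) & 0))
6. [and_true →] (c & 1)  →  c;  E1 = (((b | (b & 0)) & 0) & ((c & 1) & 0))
7. [and_true →] (c & 1)  →  c;  E1 = (((b | (b & 0)) & 0) & (c & 0))
8. [absorb_or →] (b | (b & 0))  →  b;  E1 = ((b & 0) & (c & 0))
9. [not_not ←] c  →  (~ (~ c));  E1 = ((b & 0) & ((~ (~ c)) & 0))
10. [and_true ←] 0  →  (0 & 1);  E1 = ((b & (0 & 1)) & ((~ (~ c)) & 0))
11. [absorb_and ←] (0 & 1)  →  ((0 & 1) & ((0 & 1) | c));  E1 = ((b & ((0 & 1) & ((0 & 1) | c))) & ((~ (~ c)) & 0))
12. [not_not ←] b  →  (~ (~ b));  E1 = (((~ (~ b)) & ((0 & 1) & ((0 & 1) | c))) & ((~ (~ c)) & 0))
13. [not_not ←] (~ b)  →  (~ (~ (~ b)));  this is E2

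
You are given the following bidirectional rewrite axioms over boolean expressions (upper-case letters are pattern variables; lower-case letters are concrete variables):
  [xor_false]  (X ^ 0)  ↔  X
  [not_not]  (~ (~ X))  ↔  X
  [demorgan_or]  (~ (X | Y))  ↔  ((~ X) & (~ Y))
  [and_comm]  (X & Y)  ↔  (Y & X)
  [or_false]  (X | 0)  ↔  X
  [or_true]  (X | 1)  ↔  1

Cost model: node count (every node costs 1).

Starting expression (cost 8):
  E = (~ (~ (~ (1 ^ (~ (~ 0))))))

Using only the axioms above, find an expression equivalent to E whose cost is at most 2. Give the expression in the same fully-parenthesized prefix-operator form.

1. [not_not →] (~ (~ 0))  →  0;  E = (~ (~ (~ (1 ^ 0))))
2. [xor_false →] (1 ^ 0)  →  1;  E = (~ (~ (~ 1)))
3. [not_not →] (~ (~ 1))  →  1;  cost 2 ≤ 2, done

(~ 1)   [cost 2]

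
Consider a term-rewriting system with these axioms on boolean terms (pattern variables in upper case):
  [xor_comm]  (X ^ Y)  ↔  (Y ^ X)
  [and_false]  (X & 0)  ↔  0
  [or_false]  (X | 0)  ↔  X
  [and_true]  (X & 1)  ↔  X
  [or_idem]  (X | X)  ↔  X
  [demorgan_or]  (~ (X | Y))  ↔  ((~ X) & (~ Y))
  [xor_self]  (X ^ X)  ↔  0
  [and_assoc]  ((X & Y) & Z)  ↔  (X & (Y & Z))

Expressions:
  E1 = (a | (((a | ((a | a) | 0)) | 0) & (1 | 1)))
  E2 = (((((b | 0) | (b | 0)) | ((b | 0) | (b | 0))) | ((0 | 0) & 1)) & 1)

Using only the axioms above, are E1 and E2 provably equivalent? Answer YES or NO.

NO

All listed rules preserve value, hence provable equivalence implies equal values everywhere; look for a separating assignment.
a=0, b=1 gives E1 ↦ 0, E2 ↦ 1; values differ ⇒ not provably equivalent.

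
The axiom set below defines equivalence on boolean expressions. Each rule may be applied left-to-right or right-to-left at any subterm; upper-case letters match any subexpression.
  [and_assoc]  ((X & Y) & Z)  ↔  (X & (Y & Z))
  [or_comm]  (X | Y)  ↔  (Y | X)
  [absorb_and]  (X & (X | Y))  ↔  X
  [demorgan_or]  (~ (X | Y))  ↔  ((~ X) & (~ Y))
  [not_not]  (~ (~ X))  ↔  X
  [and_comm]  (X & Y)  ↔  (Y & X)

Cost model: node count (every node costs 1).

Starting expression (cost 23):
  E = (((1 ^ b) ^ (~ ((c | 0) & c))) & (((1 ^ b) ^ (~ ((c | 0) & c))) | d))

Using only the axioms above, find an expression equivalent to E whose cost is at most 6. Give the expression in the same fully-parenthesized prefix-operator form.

(1) (((1 ^ b) ^ (~ ((c | 0) & c))) & (((1 ^ b) ^ (~ ((c | 0) & c))) | d))  =[absorb_and →]=  ((1 ^ b) ^ (~ ((c | 0) & c)))
(2) ((c | 0) & c)  =[and_comm →]=  (c & (c | 0))    ⊢ ((1 ^ b) ^ (~ (c & (c | 0))))
(3) (c & (c | 0))  =[absorb_and →]=  c    ⊢ cost 6, within 6

((1 ^ b) ^ (~ c))   [cost 6]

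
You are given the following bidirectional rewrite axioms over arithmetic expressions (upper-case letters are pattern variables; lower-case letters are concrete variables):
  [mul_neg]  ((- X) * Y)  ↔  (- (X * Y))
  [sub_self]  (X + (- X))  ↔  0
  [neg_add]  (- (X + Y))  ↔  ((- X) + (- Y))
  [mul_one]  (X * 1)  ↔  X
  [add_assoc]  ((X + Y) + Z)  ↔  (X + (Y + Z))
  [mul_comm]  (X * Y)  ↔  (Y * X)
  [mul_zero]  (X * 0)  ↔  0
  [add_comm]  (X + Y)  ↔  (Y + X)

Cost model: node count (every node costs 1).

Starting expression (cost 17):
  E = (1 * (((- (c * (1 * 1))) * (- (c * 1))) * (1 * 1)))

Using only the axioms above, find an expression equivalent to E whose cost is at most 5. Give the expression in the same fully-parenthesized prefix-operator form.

(1) (1 * 1)  =[mul_one →]=  1    ⊢ (1 * (((- (c * 1)) * (- (c * 1))) * (1 * 1)))
(2) (1 * 1)  =[mul_one →]=  1    ⊢ (1 * (((- (c * 1)) * (- (c * 1))) * 1))
(3) (1 * (((- (c * 1)) * (- (c * 1))) * 1))  =[mul_comm →]=  ((((- (c * 1)) * (- (c * 1))) * 1) * 1)
(4) (c * 1)  =[mul_one →]=  c    ⊢ ((((- (c * 1)) * (- c)) * 1) * 1)
(5) (c * 1)  =[mul_one →]=  c    ⊢ ((((- c) * (- c)) * 1) * 1)
(6) ((((- c) * (- c)) * 1) * 1)  =[mul_one →]=  (((- c) * (- c)) * 1)
(7) (((- c) * (- c)) * 1)  =[mul_one →]=  ((- c) * (- c))    ⊢ cost 5, within 5

((- c) * (- c))   [cost 5]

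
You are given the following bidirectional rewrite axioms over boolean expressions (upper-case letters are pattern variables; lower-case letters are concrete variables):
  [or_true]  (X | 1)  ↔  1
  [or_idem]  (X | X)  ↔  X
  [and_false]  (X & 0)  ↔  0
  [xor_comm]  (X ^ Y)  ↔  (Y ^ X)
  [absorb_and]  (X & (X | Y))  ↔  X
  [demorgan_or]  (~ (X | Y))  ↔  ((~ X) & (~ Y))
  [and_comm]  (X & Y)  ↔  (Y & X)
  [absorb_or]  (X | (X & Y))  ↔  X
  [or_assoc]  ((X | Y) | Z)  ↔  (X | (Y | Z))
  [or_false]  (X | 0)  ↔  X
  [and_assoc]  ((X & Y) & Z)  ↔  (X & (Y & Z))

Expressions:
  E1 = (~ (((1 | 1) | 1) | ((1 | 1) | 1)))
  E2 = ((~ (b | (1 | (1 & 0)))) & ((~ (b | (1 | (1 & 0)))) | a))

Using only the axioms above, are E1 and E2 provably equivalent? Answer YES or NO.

step 1: or_idem (→) rewrites (((1 | 1) | 1) | ((1 | 1) | 1)) into ((1 | 1) | 1), now (~ ((1 | 1) | 1))
step 2: or_idem (→) rewrites (1 | 1) into 1, now (~ (1 | 1))
step 3: or_idem (→) rewrites (1 | 1) into 1, now (~ 1)
step 4: or_true (←) rewrites 1 into (b | 1), now (~ (b | 1))
step 5: absorb_or (←) rewrites 1 into (1 | (1 & 0)), now (~ (b | (1 | (1 & 0))))
step 6: absorb_and (←) rewrites (~ (b | (1 | (1 & 0)))) into ((~ (b | (1 | (1 & 0)))) & ((~ (b | (1 | (1 & 0)))) | a)), which is E2

YES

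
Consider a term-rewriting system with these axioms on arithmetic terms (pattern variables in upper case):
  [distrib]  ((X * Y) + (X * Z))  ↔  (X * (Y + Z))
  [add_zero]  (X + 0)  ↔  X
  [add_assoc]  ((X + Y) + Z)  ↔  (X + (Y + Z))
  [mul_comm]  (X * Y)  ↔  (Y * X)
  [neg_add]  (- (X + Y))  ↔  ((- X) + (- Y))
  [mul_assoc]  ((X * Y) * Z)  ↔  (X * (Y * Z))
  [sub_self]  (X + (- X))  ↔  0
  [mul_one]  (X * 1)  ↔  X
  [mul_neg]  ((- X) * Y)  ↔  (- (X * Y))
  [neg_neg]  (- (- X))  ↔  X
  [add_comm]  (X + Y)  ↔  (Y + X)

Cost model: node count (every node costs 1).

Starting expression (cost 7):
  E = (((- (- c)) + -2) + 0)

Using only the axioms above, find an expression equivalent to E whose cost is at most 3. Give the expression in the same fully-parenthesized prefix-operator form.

1. [add_comm →] ((- (- c)) + -2)  →  (-2 + (- (- c)));  E = ((-2 + (- (- c))) + 0)
2. [add_zero →] ((-2 + (- (- c))) + 0)  →  (-2 + (- (- c)))
3. [neg_neg →] (- (- c))  →  c;  cost 3 ≤ 3, done

(-2 + c)   [cost 3]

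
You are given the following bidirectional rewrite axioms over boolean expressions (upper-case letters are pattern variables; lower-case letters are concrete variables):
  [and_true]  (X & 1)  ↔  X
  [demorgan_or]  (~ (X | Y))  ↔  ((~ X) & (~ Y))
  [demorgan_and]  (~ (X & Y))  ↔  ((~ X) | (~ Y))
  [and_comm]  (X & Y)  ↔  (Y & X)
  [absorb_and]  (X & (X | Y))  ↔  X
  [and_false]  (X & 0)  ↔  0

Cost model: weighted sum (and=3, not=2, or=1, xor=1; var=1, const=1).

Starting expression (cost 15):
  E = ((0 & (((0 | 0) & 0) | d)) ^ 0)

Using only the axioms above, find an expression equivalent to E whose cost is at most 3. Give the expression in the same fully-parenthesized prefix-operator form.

(0 ^ 0)   [cost 3]

(1) ((0 | 0) & 0)  =[and_comm →]=  (0 & (0 | 0))    ⊢ ((0 & ((0 & (0 | 0)) | d)) ^ 0)
(2) (0 & (0 | 0))  =[absorb_and →]=  0    ⊢ ((0 & (0 | d)) ^ 0)
(3) (0 & (0 | d))  =[absorb_and →]=  0    ⊢ cost 3, within 3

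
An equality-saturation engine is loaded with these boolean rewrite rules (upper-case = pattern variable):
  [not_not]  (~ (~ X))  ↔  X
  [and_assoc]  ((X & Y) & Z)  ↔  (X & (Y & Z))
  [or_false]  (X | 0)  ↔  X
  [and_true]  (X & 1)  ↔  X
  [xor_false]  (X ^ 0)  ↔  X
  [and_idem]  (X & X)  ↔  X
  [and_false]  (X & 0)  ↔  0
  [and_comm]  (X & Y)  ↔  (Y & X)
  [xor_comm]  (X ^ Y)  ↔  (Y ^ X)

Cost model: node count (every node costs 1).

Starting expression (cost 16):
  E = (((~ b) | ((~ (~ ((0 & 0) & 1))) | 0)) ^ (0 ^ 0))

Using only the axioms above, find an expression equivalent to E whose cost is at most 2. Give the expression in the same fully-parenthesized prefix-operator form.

1. [not_not →] (~ (~ ((0 & 0) & 1)))  →  ((0 & 0) & 1);  E = (((~ b) | (((0 & 0) & 1) | 0)) ^ (0 ^ 0))
2. [and_idem →] (0 & 0)  →  0;  E = (((~ b) | ((0 & 1) | 0)) ^ (0 ^ 0))
3. [xor_false →] (0 ^ 0)  →  0;  E = (((~ b) | ((0 & 1) | 0)) ^ 0)
4. [or_false →] ((0 & 1) | 0)  →  (0 & 1);  E = (((~ b) | (0 & 1)) ^ 0)
5. [and_true →] (0 & 1)  →  0;  E = (((~ b) | 0) ^ 0)
6. [xor_false →] (((~ b) | 0) ^ 0)  →  ((~ b) | 0)
7. [or_false →] ((~ b) | 0)  →  (~ b);  cost 2 ≤ 2, done

(~ b)   [cost 2]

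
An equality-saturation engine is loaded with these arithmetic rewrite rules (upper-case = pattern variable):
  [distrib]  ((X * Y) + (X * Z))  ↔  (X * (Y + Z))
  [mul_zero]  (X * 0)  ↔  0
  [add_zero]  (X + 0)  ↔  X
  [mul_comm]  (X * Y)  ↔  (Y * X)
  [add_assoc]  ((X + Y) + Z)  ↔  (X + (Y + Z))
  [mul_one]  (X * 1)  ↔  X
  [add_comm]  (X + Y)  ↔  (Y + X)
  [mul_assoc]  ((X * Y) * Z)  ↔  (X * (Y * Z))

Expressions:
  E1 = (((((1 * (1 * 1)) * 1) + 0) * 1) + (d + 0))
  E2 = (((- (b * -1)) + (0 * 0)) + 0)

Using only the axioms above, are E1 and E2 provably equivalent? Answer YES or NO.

NO

Every axiom is a valid identity, so a rewrite proof would force E1 and E2 to agree under every assignment.
At b=0, d=0: E1 = 1 but E2 = 0; they differ, so no derivation exists.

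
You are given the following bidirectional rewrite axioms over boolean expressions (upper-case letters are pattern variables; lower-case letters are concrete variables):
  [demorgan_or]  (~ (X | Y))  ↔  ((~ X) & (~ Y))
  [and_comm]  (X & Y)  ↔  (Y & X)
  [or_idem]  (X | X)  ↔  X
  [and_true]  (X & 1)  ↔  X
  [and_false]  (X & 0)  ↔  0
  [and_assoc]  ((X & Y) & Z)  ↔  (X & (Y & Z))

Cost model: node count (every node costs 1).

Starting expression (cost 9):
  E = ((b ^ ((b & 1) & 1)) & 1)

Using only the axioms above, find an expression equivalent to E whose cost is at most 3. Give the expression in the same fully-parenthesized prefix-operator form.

(b ^ b)   [cost 3]

step 1: and_true (→) rewrites ((b & 1) & 1) into (b & 1), now ((b ^ (b & 1)) & 1)
step 2: and_true (→) rewrites ((b ^ (b & 1)) & 1) into (b ^ (b & 1))
step 3: and_true (→) rewrites (b & 1) into b, reaching cost 3 (bound 3)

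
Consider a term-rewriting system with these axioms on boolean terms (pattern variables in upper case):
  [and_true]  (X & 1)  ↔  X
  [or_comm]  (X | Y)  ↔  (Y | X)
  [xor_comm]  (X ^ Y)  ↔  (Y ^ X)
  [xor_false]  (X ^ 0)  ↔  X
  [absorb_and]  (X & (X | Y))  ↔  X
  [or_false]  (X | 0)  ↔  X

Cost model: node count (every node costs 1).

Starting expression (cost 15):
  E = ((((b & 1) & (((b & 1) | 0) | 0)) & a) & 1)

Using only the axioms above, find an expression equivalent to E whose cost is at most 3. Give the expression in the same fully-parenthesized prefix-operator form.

step 1: or_false (→) rewrites ((b & 1) | 0) into (b & 1), now ((((b & 1) & ((b & 1) | 0)) & a) & 1)
step 2: and_true (→) rewrites ((((b & 1) & ((b & 1) | 0)) & a) & 1) into (((b & 1) & ((b & 1) | 0)) & a)
step 3: absorb_and (→) rewrites ((b & 1) & ((b & 1) | 0)) into (b & 1), now ((b & 1) & a)
step 4: and_true (→) rewrites (b & 1) into b, reaching cost 3 (bound 3)

(b & a)   [cost 3]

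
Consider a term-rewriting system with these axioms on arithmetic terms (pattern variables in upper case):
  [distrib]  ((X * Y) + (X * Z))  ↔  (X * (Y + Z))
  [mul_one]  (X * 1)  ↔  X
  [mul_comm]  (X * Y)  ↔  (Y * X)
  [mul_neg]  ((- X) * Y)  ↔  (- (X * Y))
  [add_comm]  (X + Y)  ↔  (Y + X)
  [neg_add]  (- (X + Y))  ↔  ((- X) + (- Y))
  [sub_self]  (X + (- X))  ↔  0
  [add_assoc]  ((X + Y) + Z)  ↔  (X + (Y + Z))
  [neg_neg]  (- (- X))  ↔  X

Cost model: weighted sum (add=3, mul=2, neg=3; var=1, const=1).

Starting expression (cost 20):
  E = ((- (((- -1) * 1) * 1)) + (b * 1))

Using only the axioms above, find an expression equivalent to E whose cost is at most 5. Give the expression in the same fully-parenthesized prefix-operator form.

step 1: mul_one (→) rewrites ((- -1) * 1) into (- -1), now ((- ((- -1) * 1)) + (b * 1))
step 2: mul_one (→) rewrites (b * 1) into b, now ((- ((- -1) * 1)) + b)
step 3: mul_one (→) rewrites ((- -1) * 1) into (- -1), now ((- (- -1)) + b)
step 4: neg_neg (→) rewrites (- (- -1)) into -1, reaching cost 5 (bound 5)

(-1 + b)   [cost 5]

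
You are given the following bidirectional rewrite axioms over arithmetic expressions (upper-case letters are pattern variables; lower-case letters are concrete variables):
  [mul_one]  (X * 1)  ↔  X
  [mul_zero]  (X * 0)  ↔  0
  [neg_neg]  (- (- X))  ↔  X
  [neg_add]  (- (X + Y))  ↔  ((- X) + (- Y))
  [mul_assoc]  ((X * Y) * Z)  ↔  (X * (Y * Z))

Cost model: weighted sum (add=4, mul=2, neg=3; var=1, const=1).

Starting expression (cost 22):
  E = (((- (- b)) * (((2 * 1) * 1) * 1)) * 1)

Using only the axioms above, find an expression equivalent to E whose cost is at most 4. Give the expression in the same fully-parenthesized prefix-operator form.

(b * 2)   [cost 4]

(1) ((2 * 1) * 1)  =[mul_one →]=  (2 * 1)    ⊢ (((- (- b)) * ((2 * 1) * 1)) * 1)
(2) (- (- b))  =[neg_neg →]=  b    ⊢ ((b * ((2 * 1) * 1)) * 1)
(3) ((2 * 1) * 1)  =[mul_one →]=  (2 * 1)    ⊢ ((b * (2 * 1)) * 1)
(4) ((b * (2 * 1)) * 1)  =[mul_one →]=  (b * (2 * 1))
(5) (2 * 1)  =[mul_one →]=  2    ⊢ cost 4, within 4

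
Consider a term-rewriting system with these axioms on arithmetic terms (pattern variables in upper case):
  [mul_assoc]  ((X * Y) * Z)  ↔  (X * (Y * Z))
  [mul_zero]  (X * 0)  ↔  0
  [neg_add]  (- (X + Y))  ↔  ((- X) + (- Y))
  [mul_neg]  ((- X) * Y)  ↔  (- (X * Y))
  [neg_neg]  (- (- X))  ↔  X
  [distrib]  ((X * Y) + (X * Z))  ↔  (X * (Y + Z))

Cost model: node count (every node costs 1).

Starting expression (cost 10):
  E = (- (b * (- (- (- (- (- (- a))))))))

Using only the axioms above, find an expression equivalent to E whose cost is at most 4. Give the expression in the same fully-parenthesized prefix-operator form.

1. [neg_neg →] (- (- (- a)))  →  (- a);  E = (- (b * (- (- (- (- a))))))
2. [neg_neg →] (- (- (- a)))  →  (- a);  E = (- (b * (- (- a))))
3. [neg_neg →] (- (- a))  →  a;  cost 4 ≤ 4, done

(- (b * a))   [cost 4]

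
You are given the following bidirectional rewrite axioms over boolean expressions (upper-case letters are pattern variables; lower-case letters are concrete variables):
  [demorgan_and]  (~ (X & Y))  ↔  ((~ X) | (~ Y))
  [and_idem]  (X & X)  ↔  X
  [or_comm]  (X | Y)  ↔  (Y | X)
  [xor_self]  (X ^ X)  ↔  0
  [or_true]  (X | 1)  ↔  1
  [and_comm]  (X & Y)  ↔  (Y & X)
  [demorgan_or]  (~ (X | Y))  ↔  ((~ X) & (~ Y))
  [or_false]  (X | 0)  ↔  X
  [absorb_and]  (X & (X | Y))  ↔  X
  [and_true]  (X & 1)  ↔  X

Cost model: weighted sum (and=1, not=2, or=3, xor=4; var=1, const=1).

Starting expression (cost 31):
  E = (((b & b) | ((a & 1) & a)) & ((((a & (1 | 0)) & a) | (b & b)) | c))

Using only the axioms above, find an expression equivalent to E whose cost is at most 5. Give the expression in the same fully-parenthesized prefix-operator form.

(a | b)   [cost 5]

(1) (1 | 0)  =[or_false →]=  1    ⊢ (((b & b) | ((a & 1) & a)) & ((((a & 1) & a) | (b & b)) | c))
(2) ((b & b) | ((a & 1) & a))  =[or_comm →]=  (((a & 1) & a) | (b & b))    ⊢ ((((a & 1) & a) | (b & b)) & ((((a & 1) & a) | (b & b)) | c))
(3) ((((a & 1) & a) | (b & b)) & ((((a & 1) & a) | (b & b)) | c))  =[absorb_and →]=  (((a & 1) & a) | (b & b))
(4) (a & 1)  =[and_true →]=  a    ⊢ ((a & a) | (b & b))
(5) (a & a)  =[and_idem →]=  a    ⊢ (a | (b & b))
(6) (b & b)  =[and_idem →]=  b    ⊢ cost 5, within 5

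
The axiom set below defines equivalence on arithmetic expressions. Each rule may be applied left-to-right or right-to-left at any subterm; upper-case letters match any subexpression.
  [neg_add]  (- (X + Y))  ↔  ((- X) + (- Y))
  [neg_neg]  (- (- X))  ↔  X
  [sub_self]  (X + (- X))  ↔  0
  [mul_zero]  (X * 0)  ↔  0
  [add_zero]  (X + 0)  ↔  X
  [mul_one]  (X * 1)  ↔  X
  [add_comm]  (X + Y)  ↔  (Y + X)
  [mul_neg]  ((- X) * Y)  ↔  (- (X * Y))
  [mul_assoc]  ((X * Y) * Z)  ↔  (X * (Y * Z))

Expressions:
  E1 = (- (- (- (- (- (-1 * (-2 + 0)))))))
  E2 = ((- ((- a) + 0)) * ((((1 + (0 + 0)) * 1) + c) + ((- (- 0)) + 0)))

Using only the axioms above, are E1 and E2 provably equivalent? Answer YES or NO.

Every axiom is a valid identity, so a rewrite proof would force E1 and E2 to agree under every assignment.
At a=0, c=0: E1 = -2 but E2 = 0; they differ, so no derivation exists.

NO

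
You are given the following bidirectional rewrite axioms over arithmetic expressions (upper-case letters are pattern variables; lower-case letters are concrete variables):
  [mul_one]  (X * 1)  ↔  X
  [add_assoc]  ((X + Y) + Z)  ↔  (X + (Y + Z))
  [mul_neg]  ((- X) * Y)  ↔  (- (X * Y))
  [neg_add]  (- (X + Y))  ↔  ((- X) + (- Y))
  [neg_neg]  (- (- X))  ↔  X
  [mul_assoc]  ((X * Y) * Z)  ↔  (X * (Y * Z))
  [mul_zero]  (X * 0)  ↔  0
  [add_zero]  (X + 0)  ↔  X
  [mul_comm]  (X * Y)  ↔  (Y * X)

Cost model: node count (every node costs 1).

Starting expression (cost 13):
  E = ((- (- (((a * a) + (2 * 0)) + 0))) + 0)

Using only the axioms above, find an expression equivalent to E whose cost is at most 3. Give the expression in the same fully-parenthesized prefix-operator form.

1. [neg_neg →] (- (- (((a * a) + (2 * 0)) + 0)))  →  (((a * a) + (2 * 0)) + 0);  E = ((((a * a) + (2 * 0)) + 0) + 0)
2. [mul_zero →] (2 * 0)  →  0;  E = ((((a * a) + 0) + 0) + 0)
3. [add_zero →] ((((a * a) + 0) + 0) + 0)  →  (((a * a) + 0) + 0)
4. [add_assoc →] (((a * a) + 0) + 0)  →  ((a * a) + (0 + 0))
5. [add_zero →] (0 + 0)  →  0;  E = ((a * a) + 0)
6. [add_zero →] ((a * a) + 0)  →  (a * a);  cost 3 ≤ 3, done

(a * a)   [cost 3]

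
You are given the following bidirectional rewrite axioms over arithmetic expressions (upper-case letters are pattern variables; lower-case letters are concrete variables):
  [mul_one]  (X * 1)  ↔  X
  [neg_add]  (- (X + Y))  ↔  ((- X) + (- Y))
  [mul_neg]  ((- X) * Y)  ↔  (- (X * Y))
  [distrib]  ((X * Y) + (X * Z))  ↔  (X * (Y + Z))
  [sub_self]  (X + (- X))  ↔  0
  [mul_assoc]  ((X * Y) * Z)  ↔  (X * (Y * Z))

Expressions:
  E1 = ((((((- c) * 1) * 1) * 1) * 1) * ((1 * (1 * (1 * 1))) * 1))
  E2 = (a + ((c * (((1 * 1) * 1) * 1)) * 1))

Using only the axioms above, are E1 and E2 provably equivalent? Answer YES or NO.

NO

Every axiom is a valid identity, so a rewrite proof would force E1 and E2 to agree under every assignment.
At a=0, c=1: E1 = -1 but E2 = 1; they differ, so no derivation exists.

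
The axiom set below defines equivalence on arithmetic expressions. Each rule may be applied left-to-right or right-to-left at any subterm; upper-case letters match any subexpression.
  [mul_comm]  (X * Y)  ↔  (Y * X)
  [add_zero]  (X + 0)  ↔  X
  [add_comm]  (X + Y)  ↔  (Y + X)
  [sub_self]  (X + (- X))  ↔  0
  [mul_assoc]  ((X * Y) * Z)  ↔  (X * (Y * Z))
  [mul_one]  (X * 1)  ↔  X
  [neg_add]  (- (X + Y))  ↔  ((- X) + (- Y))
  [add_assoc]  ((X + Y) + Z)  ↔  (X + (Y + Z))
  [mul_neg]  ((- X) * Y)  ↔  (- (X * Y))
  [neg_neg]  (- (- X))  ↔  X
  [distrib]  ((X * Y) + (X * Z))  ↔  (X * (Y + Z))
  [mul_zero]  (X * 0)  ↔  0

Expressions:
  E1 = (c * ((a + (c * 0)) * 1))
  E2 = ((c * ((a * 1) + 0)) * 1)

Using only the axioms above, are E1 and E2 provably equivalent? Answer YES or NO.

YES

(1) (c * 0)  =[mul_zero →]=  0    ⊢ (c * ((a + 0) * 1))
(2) ((a + 0) * 1)  =[mul_one →]=  (a + 0)    ⊢ (c * (a + 0))
(3) (c * (a + 0))  =[mul_one ←]=  ((c * (a + 0)) * 1)
(4) a  =[mul_one ←]=  (a * 1)    ⊢ E2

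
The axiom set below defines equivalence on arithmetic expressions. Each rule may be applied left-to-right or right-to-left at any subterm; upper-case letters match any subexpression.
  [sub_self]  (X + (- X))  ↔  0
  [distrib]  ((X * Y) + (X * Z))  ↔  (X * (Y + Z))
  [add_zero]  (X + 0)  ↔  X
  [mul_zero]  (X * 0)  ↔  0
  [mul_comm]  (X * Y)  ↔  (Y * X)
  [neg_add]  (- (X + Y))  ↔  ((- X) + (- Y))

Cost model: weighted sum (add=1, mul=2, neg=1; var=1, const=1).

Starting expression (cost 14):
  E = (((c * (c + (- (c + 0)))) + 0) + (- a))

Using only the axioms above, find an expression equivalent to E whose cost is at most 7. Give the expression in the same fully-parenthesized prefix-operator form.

step 1: add_zero (→) rewrites (c + 0) into c, now (((c * (c + (- c))) + 0) + (- a))
step 2: add_zero (→) rewrites ((c * (c + (- c))) + 0) into (c * (c + (- c))), now ((c * (c + (- c))) + (- a))
step 3: sub_self (→) rewrites (c + (- c)) into 0, reaching cost 7 (bound 7)

((c * 0) + (- a))   [cost 7]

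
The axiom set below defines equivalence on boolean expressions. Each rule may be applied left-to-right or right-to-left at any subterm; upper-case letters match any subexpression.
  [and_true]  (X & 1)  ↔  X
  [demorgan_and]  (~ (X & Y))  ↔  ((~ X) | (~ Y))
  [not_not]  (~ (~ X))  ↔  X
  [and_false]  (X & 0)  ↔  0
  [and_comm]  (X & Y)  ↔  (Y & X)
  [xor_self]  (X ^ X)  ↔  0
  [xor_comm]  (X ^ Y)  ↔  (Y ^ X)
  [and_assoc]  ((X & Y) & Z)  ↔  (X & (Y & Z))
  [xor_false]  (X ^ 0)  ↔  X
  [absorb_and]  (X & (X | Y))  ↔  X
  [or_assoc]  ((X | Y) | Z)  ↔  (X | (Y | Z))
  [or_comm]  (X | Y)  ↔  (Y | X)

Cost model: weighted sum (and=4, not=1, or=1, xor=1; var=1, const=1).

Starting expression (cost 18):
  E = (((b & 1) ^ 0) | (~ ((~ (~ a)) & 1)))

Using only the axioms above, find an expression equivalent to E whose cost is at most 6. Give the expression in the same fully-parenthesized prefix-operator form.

(1) (b & 1)  =[and_true →]=  b    ⊢ ((b ^ 0) | (~ ((~ (~ a)) & 1)))
(2) ((~ (~ a)) & 1)  =[and_true →]=  (~ (~ a))    ⊢ ((b ^ 0) | (~ (~ (~ a))))
(3) (~ (~ a))  =[not_not →]=  a    ⊢ cost 6, within 6

((b ^ 0) | (~ a))   [cost 6]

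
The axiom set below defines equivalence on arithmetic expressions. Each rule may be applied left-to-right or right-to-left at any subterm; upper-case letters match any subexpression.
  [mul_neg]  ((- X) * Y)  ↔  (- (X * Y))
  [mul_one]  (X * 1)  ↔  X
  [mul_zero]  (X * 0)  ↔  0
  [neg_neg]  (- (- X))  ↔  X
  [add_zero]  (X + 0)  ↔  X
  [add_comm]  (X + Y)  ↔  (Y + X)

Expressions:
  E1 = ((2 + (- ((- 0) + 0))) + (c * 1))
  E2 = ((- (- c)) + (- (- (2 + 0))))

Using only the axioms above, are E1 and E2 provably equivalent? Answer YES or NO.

(1) ((- 0) + 0)  =[add_zero →]=  (- 0)    ⊢ ((2 + (- (- 0))) + (c * 1))
(2) (- (- 0))  =[neg_neg →]=  0    ⊢ ((2 + 0) + (c * 1))
(3) (c * 1)  =[mul_one →]=  c    ⊢ ((2 + 0) + c)
(4) (2 + 0)  =[add_zero →]=  2    ⊢ (2 + c)
(5) (2 + c)  =[add_comm →]=  (c + 2)
(6) c  =[neg_neg ←]=  (- (- c))    ⊢ ((- (- c)) + 2)
(7) 2  =[add_zero ←]=  (2 + 0)    ⊢ ((- (- c)) + (2 + 0))
(8) (2 + 0)  =[neg_neg ←]=  (- (- (2 + 0)))    ⊢ E2

YES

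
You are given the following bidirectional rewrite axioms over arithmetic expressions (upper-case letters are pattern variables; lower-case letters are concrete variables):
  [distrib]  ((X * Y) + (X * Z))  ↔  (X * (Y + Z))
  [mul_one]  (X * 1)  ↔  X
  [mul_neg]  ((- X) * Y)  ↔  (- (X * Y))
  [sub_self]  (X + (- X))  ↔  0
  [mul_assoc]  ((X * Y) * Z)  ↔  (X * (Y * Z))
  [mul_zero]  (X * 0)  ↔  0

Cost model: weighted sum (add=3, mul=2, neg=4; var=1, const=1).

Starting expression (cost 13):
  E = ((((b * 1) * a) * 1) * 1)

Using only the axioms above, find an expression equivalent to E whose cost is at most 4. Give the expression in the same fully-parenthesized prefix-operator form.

1. [mul_one →] ((((b * 1) * a) * 1) * 1)  →  (((b * 1) * a) * 1)
2. [mul_assoc →] (((b * 1) * a) * 1)  →  ((b * 1) * (a * 1))
3. [mul_one →] (a * 1)  →  a;  E = ((b * 1) * a)
4. [mul_one →] (b * 1)  →  b;  cost 4 ≤ 4, done

(b * a)   [cost 4]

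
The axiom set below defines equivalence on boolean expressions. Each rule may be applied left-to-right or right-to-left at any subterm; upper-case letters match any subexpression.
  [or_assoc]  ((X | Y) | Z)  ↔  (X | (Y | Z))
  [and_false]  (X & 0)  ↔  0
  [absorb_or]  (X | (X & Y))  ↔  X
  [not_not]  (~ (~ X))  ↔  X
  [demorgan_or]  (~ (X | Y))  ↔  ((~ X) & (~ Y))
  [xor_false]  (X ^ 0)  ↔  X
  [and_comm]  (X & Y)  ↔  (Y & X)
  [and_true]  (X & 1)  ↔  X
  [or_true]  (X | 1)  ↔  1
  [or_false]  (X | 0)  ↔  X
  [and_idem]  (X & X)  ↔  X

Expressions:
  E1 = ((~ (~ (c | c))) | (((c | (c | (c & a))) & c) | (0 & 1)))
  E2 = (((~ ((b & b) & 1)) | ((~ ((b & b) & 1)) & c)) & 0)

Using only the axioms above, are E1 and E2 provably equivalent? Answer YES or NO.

NO

Every axiom is a valid identity, so a rewrite proof would force E1 and E2 to agree under every assignment.
At a=0, b=0, c=1: E1 = 1 but E2 = 0; they differ, so no derivation exists.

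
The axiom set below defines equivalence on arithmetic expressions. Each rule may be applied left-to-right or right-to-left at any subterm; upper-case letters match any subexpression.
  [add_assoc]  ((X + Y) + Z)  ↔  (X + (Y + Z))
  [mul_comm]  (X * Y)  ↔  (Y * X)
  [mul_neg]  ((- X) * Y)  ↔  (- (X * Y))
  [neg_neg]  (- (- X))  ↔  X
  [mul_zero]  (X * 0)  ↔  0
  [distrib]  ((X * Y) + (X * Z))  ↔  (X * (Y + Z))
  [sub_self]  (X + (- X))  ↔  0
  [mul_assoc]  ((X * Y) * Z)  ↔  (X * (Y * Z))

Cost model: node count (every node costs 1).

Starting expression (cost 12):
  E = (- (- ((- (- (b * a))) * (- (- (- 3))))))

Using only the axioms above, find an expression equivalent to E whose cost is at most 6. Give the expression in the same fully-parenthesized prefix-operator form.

((b * a) * (- 3))   [cost 6]

1. [neg_neg →] (- (- ((- (- (b * a))) * (- (- (- 3))))))  →  ((- (- (b * a))) * (- (- (- 3))))
2. [neg_neg →] (- (- (b * a)))  →  (b * a);  E = ((b * a) * (- (- (- 3))))
3. [neg_neg →] (- (- 3))  →  3;  cost 6 ≤ 6, done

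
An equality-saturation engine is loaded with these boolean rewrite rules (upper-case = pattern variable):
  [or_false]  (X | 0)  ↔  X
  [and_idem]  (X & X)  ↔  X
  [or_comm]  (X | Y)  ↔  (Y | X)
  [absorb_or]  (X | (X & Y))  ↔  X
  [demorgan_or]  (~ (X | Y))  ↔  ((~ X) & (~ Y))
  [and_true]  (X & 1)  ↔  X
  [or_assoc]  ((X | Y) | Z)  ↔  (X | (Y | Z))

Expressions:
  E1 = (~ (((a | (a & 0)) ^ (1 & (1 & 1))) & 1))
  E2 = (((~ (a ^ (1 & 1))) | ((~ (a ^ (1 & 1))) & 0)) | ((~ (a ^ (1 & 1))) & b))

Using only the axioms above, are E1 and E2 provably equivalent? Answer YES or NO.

1. [and_true →] (((a | (a & 0)) ^ (1 & (1 & 1))) & 1)  →  ((a | (a & 0)) ^ (1 & (1 & 1)));  E1 = (~ ((a | (a & 0)) ^ (1 & (1 & 1))))
2. [absorb_or →] (a | (a & 0))  →  a;  E1 = (~ (a ^ (1 & (1 & 1))))
3. [and_idem →] (1 & 1)  →  1;  E1 = (~ (a ^ (1 & 1)))
4. [absorb_or ←] (~ (a ^ (1 & 1)))  →  ((~ (a ^ (1 & 1))) | ((~ (a ^ (1 & 1))) & b))
5. [absorb_or ←] (~ (a ^ (1 & 1)))  →  ((~ (a ^ (1 & 1))) | ((~ (a ^ (1 & 1))) & 0));  this is E2

YES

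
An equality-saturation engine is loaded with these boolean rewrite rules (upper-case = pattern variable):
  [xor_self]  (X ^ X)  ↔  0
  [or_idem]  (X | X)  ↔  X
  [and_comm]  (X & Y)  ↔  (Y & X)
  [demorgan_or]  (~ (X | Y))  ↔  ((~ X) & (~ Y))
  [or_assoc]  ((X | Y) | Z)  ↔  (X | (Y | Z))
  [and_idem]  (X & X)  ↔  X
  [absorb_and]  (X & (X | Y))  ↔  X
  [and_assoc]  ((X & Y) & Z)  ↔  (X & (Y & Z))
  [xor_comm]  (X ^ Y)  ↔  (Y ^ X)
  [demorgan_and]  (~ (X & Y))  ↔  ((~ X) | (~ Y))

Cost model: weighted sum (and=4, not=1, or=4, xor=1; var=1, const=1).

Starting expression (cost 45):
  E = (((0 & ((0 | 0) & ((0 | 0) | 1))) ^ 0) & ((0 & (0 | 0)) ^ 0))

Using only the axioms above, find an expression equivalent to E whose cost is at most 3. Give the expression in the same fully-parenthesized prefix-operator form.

1. [absorb_and →] ((0 | 0) & ((0 | 0) | 1))  →  (0 | 0);  E = (((0 & (0 | 0)) ^ 0) & ((0 & (0 | 0)) ^ 0))
2. [and_idem →] (((0 & (0 | 0)) ^ 0) & ((0 & (0 | 0)) ^ 0))  →  ((0 & (0 | 0)) ^ 0)
3. [absorb_and →] (0 & (0 | 0))  →  0;  cost 3 ≤ 3, done

(0 ^ 0)   [cost 3]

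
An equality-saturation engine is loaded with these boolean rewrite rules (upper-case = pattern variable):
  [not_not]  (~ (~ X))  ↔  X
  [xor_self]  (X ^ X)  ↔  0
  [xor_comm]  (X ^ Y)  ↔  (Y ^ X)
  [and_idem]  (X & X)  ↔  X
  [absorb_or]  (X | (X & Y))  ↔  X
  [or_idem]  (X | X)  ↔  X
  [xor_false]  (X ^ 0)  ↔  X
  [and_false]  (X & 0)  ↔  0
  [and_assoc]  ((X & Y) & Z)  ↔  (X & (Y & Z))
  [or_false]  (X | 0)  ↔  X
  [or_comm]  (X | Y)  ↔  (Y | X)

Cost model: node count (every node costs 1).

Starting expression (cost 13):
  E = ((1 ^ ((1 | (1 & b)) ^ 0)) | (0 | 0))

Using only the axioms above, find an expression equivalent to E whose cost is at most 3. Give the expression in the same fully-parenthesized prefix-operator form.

step 1: absorb_or (→) rewrites (1 | (1 & b)) into 1, now ((1 ^ (1 ^ 0)) | (0 | 0))
step 2: or_false (→) rewrites (0 | 0) into 0, now ((1 ^ (1 ^ 0)) | 0)
step 3: or_false (→) rewrites ((1 ^ (1 ^ 0)) | 0) into (1 ^ (1 ^ 0))
step 4: xor_false (→) rewrites (1 ^ 0) into 1, reaching cost 3 (bound 3)

(1 ^ 1)   [cost 3]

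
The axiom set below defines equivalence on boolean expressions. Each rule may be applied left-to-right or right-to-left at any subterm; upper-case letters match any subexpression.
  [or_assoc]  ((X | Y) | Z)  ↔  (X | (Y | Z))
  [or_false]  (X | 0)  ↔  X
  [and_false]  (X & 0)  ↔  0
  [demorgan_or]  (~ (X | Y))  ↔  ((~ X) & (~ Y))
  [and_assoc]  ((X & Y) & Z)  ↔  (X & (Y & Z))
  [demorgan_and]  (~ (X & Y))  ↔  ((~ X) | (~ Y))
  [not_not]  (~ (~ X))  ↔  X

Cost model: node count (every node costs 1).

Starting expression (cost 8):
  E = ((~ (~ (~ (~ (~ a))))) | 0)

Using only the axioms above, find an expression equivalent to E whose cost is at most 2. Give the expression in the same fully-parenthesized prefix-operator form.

(1) (~ (~ (~ (~ (~ a)))))  =[not_not →]=  (~ (~ (~ a)))    ⊢ ((~ (~ (~ a))) | 0)
(2) (~ (~ (~ a)))  =[not_not →]=  (~ a)    ⊢ ((~ a) | 0)
(3) ((~ a) | 0)  =[or_false →]=  (~ a)    ⊢ cost 2, within 2

(~ a)   [cost 2]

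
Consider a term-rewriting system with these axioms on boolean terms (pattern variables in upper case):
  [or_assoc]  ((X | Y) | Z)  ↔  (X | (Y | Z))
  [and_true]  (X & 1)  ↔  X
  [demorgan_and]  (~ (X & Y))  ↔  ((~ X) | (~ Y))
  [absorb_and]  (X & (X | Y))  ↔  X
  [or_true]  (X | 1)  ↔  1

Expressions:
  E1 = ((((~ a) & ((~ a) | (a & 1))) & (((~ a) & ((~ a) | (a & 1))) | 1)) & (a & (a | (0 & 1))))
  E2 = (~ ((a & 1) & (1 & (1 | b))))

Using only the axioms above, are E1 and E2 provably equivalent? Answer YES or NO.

Every axiom is a valid identity, so a rewrite proof would force E1 and E2 to agree under every assignment.
At a=0, b=0: E1 = 0 but E2 = 1; they differ, so no derivation exists.

NO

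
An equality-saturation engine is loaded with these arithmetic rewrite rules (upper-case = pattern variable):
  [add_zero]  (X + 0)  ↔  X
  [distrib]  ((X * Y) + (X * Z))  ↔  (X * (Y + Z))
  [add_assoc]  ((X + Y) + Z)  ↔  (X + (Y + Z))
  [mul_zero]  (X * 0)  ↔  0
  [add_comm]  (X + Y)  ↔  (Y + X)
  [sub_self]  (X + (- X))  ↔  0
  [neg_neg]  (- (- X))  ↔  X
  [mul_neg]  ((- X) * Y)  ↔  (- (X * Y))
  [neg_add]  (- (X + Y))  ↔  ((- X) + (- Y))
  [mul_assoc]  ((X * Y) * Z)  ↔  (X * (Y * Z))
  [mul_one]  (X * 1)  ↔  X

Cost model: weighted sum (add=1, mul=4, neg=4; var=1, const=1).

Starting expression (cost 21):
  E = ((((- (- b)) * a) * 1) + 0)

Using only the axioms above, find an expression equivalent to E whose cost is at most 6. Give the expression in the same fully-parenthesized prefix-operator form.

(b * a)   [cost 6]

(1) (((- (- b)) * a) * 1)  =[mul_one →]=  ((- (- b)) * a)    ⊢ (((- (- b)) * a) + 0)
(2) (((- (- b)) * a) + 0)  =[add_zero →]=  ((- (- b)) * a)
(3) (- (- b))  =[neg_neg →]=  b    ⊢ cost 6, within 6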